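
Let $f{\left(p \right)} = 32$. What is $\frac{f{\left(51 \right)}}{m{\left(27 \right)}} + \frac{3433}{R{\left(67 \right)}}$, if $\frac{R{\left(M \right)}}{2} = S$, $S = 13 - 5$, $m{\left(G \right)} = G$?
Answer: $\frac{93203}{432} \approx 215.75$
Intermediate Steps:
$S = 8$ ($S = 13 - 5 = 8$)
$R{\left(M \right)} = 16$ ($R{\left(M \right)} = 2 \cdot 8 = 16$)
$\frac{f{\left(51 \right)}}{m{\left(27 \right)}} + \frac{3433}{R{\left(67 \right)}} = \frac{32}{27} + \frac{3433}{16} = \frac{93203}{432}$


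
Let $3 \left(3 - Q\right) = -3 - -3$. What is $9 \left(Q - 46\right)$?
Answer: $-387$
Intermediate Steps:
$Q = 3$ ($Q = 3 - \frac{-3 - -3}{3} = 3 - \frac{-3 + 3}{3} = 3 - 0 = 3 + 0 = 3$)
$9 \left(Q - 46\right) = 9 \left(3 - 46\right) = 9 \left(-43\right) = -387$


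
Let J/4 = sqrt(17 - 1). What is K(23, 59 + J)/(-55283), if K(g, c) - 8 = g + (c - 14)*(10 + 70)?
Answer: -4911/55283 ≈ -0.088834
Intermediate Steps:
J = 16 (J = 4*sqrt(17 - 1) = 4*sqrt(16) = 4*4 = 16)
K(g, c) = -1112 + g + 80*c (K(g, c) = 8 + (g + (c - 14)*(10 + 70)) = 8 + (g + (-14 + c)*80) = 8 + (g + (-1120 + 80*c)) = 8 + (-1120 + g + 80*c) = -1112 + g + 80*c)
K(23, 59 + J)/(-55283) = (-1112 + 23 + 80*(59 + 16))/(-55283) = (-1112 + 23 + 80*75)*(-1/55283) = (-1112 + 23 + 6000)*(-1/55283) = 4911*(-1/55283) = -4911/55283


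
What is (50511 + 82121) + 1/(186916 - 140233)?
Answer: 6191659657/46683 ≈ 1.3263e+5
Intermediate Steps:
(50511 + 82121) + 1/(186916 - 140233) = 132632 + 1/46683 = 6191659657/46683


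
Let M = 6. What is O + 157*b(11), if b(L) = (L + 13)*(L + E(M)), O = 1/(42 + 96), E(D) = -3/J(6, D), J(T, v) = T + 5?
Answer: 61358123/1518 ≈ 40420.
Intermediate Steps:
J(T, v) = 5 + T
E(D) = -3/11 (E(D) = -3/(5 + 6) = -3/11)
O = 1/138 ≈ 0.0072464
b(L) = (13 + L)*(-3/11 + L) (b(L) = (L + 13)*(L - 3/11) = (13 + L)*(-3/11 + L))
O + 157*b(11) = 1/138 + 157*(-39/11 + 11**2 + (140/11)*11) = 1/138 + 157*(-39/11 + 121 + 140) = 1/138 + 157*(2832/11) = 1/138 + 444624/11 = 61358123/1518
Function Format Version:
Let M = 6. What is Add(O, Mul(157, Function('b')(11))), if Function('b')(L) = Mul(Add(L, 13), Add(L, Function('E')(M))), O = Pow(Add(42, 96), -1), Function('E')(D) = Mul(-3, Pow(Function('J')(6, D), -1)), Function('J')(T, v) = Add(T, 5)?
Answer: Rational(61358123, 1518) ≈ 40420.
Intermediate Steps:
Function('J')(T, v) = Add(5, T)
Function('E')(D) = Rational(-3, 11) (Function('E')(D) = Mul(-3, Pow(Add(5, 6), -1)) = Mul(-3, Pow(11, -1)) = Mul(-3, Rational(1, 11)) = Rational(-3, 11))
O = Rational(1, 138) (O = Pow(138, -1) = Rational(1, 138) ≈ 0.0072464)
Function('b')(L) = Mul(Add(13, L), Add(Rational(-3, 11), L)) (Function('b')(L) = Mul(Add(L, 13), Add(L, Rational(-3, 11))) = Mul(Add(13, L), Add(Rational(-3, 11), L)))
Add(O, Mul(157, Function('b')(11))) = Add(Rational(1, 138), Mul(157, Add(Rational(-39, 11), Pow(11, 2), Mul(Rational(140, 11), 11)))) = Add(Rational(1, 138), Mul(157, Add(Rational(-39, 11), 121, 140))) = Add(Rational(1, 138), Mul(157, Rational(2832, 11))) = Add(Rational(1, 138), Rational(444624, 11)) = Rational(61358123, 1518)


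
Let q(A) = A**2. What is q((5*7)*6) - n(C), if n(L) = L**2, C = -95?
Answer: 35075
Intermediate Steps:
q((5*7)*6) - n(C) = ((5*7)*6)**2 - 1*(-95)**2 = (35*6)**2 - 1*9025 = 210**2 - 9025 = 44100 - 9025 = 35075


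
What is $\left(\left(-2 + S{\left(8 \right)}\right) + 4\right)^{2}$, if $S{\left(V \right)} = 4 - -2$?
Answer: $64$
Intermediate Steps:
$S{\left(V \right)} = 6$ ($S{\left(V \right)} = 4 + 2 = 6$)
$\left(\left(-2 + S{\left(8 \right)}\right) + 4\right)^{2} = \left(\left(-2 + 6\right) + 4\right)^{2} = \left(4 + 4\right)^{2} = 8^{2} = 64$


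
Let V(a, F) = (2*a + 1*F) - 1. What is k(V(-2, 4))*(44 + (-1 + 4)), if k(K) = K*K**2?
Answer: -47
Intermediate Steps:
V(a, F) = -1 + F + 2*a (V(a, F) = (2*a + F) - 1 = (F + 2*a) - 1 = -1 + F + 2*a)
k(K) = K**3
k(V(-2, 4))*(44 + (-1 + 4)) = (-1 + 4 + 2*(-2))**3*(44 + (-1 + 4)) = (-1 + 4 - 4)**3*(44 + 3) = (-1)**3*47 = -1*47 = -47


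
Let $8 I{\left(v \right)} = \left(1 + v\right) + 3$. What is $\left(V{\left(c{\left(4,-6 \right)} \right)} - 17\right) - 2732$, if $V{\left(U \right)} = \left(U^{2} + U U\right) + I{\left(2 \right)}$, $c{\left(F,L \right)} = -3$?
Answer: $- \frac{10921}{4} \approx -2730.3$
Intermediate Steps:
$I{\left(v \right)} = \frac{1}{2} + \frac{v}{8}$ ($I{\left(v \right)} = \frac{\left(1 + v\right) + 3}{8} = \frac{4 + v}{8} = \frac{1}{2} + \frac{v}{8}$)
$V{\left(U \right)} = \frac{3}{4} + 2 U^{2}$ ($V{\left(U \right)} = \left(U^{2} + U U\right) + \left(\frac{1}{2} + \frac{1}{8} \cdot 2\right) = \left(U^{2} + U^{2}\right) + \left(\frac{1}{2} + \frac{1}{4}\right) = 2 U^{2} + \frac{3}{4} = \frac{3}{4} + 2 U^{2}$)
$\left(V{\left(c{\left(4,-6 \right)} \right)} - 17\right) - 2732 = \left(\left(\frac{3}{4} + 2 \left(-3\right)^{2}\right) - 17\right) - 2732 = \left(\left(\frac{3}{4} + 2 \cdot 9\right) - 17\right) - 2732 = \left(\left(\frac{3}{4} + 18\right) - 17\right) - 2732 = \left(\frac{75}{4} - 17\right) - 2732 = \frac{7}{4} - 2732 = - \frac{10921}{4}$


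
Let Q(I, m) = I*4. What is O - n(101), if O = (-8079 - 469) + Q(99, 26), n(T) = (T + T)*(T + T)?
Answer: -48956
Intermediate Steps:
Q(I, m) = 4*I
n(T) = 4*T² (n(T) = (2*T)*(2*T) = 4*T²)
O = -8152 (O = (-8079 - 469) + 4*99 = -8548 + 396 = -8152)
O - n(101) = -8152 - 4*101² = -8152 - 4*10201 = -8152 - 1*40804 = -8152 - 40804 = -48956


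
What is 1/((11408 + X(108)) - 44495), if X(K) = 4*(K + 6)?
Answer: -1/32631 ≈ -3.0646e-5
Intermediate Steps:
X(K) = 24 + 4*K (X(K) = 4*(6 + K) = 24 + 4*K)
1/((11408 + X(108)) - 44495) = 1/((11408 + (24 + 4*108)) - 44495) = 1/((11408 + (24 + 432)) - 44495) = 1/((11408 + 456) - 44495) = 1/(11864 - 44495) = 1/(-32631) = -1/32631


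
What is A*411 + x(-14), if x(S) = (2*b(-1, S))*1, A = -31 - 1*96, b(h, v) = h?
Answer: -52199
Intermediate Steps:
A = -127 (A = -31 - 96 = -127)
x(S) = -2 (x(S) = (2*(-1))*1 = -2*1 = -2)
A*411 + x(-14) = -127*411 - 2 = -52197 - 2 = -52199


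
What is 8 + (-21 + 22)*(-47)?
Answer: -39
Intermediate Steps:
8 + (-21 + 22)*(-47) = 8 + 1*(-47) = 8 - 47 = -39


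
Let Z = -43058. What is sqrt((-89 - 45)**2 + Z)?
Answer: I*sqrt(25102) ≈ 158.44*I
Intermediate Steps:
sqrt((-89 - 45)**2 + Z) = sqrt((-89 - 45)**2 - 43058) = sqrt((-134)**2 - 43058) = sqrt(17956 - 43058) = sqrt(-25102) = I*sqrt(25102)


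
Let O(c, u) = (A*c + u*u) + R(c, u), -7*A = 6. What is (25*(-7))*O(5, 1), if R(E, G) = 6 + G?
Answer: -650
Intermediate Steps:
A = -6/7 (A = -⅐*6 = -6/7 ≈ -0.85714)
O(c, u) = 6 + u + u² - 6*c/7 (O(c, u) = (-6*c/7 + u*u) + (6 + u) = (-6*c/7 + u²) + (6 + u) = (u² - 6*c/7) + (6 + u) = 6 + u + u² - 6*c/7)
(25*(-7))*O(5, 1) = (25*(-7))*(6 + 1 + 1² - 6/7*5) = -175*(6 + 1 + 1 - 30/7) = -175*26/7 = -650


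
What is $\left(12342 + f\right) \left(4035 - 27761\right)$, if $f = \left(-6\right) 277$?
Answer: $-253393680$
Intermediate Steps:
$f = -1662$
$\left(12342 + f\right) \left(4035 - 27761\right) = \left(12342 - 1662\right) \left(4035 - 27761\right) = 10680 \left(-23726\right) = -253393680$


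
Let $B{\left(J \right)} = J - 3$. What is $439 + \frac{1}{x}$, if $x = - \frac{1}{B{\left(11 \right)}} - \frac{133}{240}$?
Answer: $\frac{71317}{163} \approx 437.53$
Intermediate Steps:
$B{\left(J \right)} = -3 + J$ ($B{\left(J \right)} = J + \left(-4 + 1\right) = J - 3 = -3 + J$)
$x = - \frac{163}{240}$ ($x = - \frac{1}{-3 + 11} - \frac{133}{240} = - \frac{1}{8} - \frac{133}{240} = - \frac{163}{240} \approx -0.67917$)
$439 + \frac{1}{x} = 439 + \frac{1}{- \frac{163}{240}} = 439 - \frac{240}{163} = \frac{71317}{163}$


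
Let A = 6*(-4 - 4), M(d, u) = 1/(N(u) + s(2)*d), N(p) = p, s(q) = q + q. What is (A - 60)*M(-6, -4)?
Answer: 27/7 ≈ 3.8571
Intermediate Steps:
s(q) = 2*q
M(d, u) = 1/(u + 4*d) (M(d, u) = 1/(u + (2*2)*d) = 1/(u + 4*d))
A = -48 (A = 6*(-8) = -48)
(A - 60)*M(-6, -4) = (-48 - 60)/(-4 + 4*(-6)) = -108/(-4 - 24) = -108/(-28) = -108*(-1/28) = 27/7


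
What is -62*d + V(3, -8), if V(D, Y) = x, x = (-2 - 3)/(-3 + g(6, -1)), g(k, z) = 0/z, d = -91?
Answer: 16931/3 ≈ 5643.7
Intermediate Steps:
g(k, z) = 0
x = 5/3 (x = (-2 - 3)/(-3 + 0) = -5/(-3) = -5*(-1/3) = 5/3 ≈ 1.6667)
V(D, Y) = 5/3
-62*d + V(3, -8) = -62*(-91) + 5/3 = 5642 + 5/3 = 16931/3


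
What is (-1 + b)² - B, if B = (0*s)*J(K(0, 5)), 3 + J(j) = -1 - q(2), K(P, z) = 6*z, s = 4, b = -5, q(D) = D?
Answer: 36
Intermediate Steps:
J(j) = -6 (J(j) = -3 + (-1 - 1*2) = -3 + (-1 - 2) = -3 - 3 = -6)
B = 0 (B = (0*4)*(-6) = 0*(-6) = 0)
(-1 + b)² - B = (-1 - 5)² - 1*0 = (-6)² + 0 = 36 + 0 = 36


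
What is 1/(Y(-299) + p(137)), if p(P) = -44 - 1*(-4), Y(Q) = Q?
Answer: -1/339 ≈ -0.0029499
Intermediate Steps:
p(P) = -40 (p(P) = -44 + 4 = -40)
1/(Y(-299) + p(137)) = 1/(-299 - 40) = 1/(-339) = -1/339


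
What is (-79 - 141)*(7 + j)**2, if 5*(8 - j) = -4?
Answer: -274604/5 ≈ -54921.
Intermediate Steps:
j = 44/5 (j = 8 - 1/5*(-4) = 8 + 4/5 = 44/5 ≈ 8.8000)
(-79 - 141)*(7 + j)**2 = (-79 - 141)*(7 + 44/5)**2 = -220*(79/5)**2 = -220*6241/25 = -274604/5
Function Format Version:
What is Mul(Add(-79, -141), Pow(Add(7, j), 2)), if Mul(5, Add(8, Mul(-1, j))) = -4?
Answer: Rational(-274604, 5) ≈ -54921.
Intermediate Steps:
j = Rational(44, 5) (j = Add(8, Mul(Rational(-1, 5), -4)) = Add(8, Rational(4, 5)) = Rational(44, 5) ≈ 8.8000)
Mul(Add(-79, -141), Pow(Add(7, j), 2)) = Mul(Add(-79, -141), Pow(Add(7, Rational(44, 5)), 2)) = Mul(-220, Pow(Rational(79, 5), 2)) = Mul(-220, Rational(6241, 25)) = Rational(-274604, 5)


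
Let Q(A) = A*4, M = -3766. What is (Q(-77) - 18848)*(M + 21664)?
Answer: -342854088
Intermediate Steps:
Q(A) = 4*A
(Q(-77) - 18848)*(M + 21664) = (4*(-77) - 18848)*(-3766 + 21664) = (-308 - 18848)*17898 = -19156*17898 = -342854088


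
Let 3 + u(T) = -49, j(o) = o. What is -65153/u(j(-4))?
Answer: 65153/52 ≈ 1252.9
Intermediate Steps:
u(T) = -52 (u(T) = -3 - 49 = -52)
-65153/u(j(-4)) = -65153/(-52) = -65153*(-1/52) = 65153/52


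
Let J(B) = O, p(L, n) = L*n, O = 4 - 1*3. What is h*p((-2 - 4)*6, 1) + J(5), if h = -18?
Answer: 649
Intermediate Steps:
O = 1 (O = 4 - 3 = 1)
J(B) = 1
h*p((-2 - 4)*6, 1) + J(5) = -18*(-2 - 4)*6 + 1 = -18*(-6*6) + 1 = -(-648) + 1 = -18*(-36) + 1 = 648 + 1 = 649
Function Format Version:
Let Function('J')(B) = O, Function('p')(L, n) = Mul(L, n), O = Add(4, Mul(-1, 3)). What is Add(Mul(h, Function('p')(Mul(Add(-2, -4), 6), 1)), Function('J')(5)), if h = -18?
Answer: 649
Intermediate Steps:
O = 1 (O = Add(4, -3) = 1)
Function('J')(B) = 1
Add(Mul(h, Function('p')(Mul(Add(-2, -4), 6), 1)), Function('J')(5)) = Add(Mul(-18, Mul(Mul(Add(-2, -4), 6), 1)), 1) = Add(Mul(-18, Mul(Mul(-6, 6), 1)), 1) = Add(Mul(-18, Mul(-36, 1)), 1) = Add(Mul(-18, -36), 1) = Add(648, 1) = 649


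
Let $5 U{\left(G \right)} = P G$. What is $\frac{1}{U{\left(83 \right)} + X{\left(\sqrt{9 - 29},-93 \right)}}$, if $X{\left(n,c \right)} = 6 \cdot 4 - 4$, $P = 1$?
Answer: $\frac{5}{183} \approx 0.027322$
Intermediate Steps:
$U{\left(G \right)} = \frac{G}{5}$ ($U{\left(G \right)} = \frac{1 G}{5} = \frac{G}{5}$)
$X{\left(n,c \right)} = 20$ ($X{\left(n,c \right)} = 24 - 4 = 20$)
$\frac{1}{U{\left(83 \right)} + X{\left(\sqrt{9 - 29},-93 \right)}} = \frac{1}{\frac{1}{5} \cdot 83 + 20} = \frac{1}{\frac{83}{5} + 20} = \frac{1}{\frac{183}{5}} = \frac{5}{183}$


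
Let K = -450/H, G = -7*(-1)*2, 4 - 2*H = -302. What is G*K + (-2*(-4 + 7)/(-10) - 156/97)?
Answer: -347813/8245 ≈ -42.185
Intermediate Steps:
H = 153 (H = 2 - ½*(-302) = 2 + 151 = 153)
G = 14 (G = 7*2 = 14)
K = -50/17 (K = -450/153 = -450*1/153 = -50/17 ≈ -2.9412)
G*K + (-2*(-4 + 7)/(-10) - 156/97) = 14*(-50/17) + (-2*(-4 + 7)/(-10) - 156/97) = -700/17 + (-2*3*(-⅒) - 156*1/97) = -700/17 + (-6*(-⅒) - 156/97) = -700/17 + (⅗ - 156/97) = -700/17 - 489/485 = -347813/8245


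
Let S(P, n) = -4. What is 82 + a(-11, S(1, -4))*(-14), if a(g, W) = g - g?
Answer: 82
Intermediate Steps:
a(g, W) = 0
82 + a(-11, S(1, -4))*(-14) = 82 + 0*(-14) = 82 + 0 = 82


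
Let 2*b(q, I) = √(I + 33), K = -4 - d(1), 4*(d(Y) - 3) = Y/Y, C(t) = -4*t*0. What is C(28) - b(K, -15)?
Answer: -3*√2/2 ≈ -2.1213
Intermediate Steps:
C(t) = 0
d(Y) = 13/4 (d(Y) = 3 + (Y/Y)/4 = 3 + (¼)*1 = 3 + ¼ = 13/4)
K = -29/4 (K = -4 - 1*13/4 = -4 - 13/4 = -29/4 ≈ -7.2500)
b(q, I) = √(33 + I)/2 (b(q, I) = √(I + 33)/2 = √(33 + I)/2)
C(28) - b(K, -15) = 0 - √(33 - 15)/2 = 0 - √18/2 = 0 - 3*√2/2 = -3*√2/2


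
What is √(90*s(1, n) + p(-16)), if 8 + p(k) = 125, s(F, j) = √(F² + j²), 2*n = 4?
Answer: 3*√(13 + 10*√5) ≈ 17.839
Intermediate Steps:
n = 2 (n = (½)*4 = 2)
p(k) = 117 (p(k) = -8 + 125 = 117)
√(90*s(1, n) + p(-16)) = √(90*√(1² + 2²) + 117) = √(90*√(1 + 4) + 117) = √(90*√5 + 117) = √(117 + 90*√5)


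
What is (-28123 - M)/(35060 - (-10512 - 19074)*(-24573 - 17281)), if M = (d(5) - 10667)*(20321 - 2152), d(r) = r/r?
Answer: -193762431/1238257384 ≈ -0.15648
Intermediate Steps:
d(r) = 1
M = -193790554 (M = (1 - 10667)*(20321 - 2152) = -10666*18169 = -193790554)
(-28123 - M)/(35060 - (-10512 - 19074)*(-24573 - 17281)) = (-28123 - 1*(-193790554))/(35060 - (-10512 - 19074)*(-24573 - 17281)) = (-28123 + 193790554)/(35060 - (-29586)*(-41854)) = 193762431/(35060 - 1*1238292444) = 193762431/(35060 - 1238292444) = 193762431/(-1238257384) = 193762431*(-1/1238257384) = -193762431/1238257384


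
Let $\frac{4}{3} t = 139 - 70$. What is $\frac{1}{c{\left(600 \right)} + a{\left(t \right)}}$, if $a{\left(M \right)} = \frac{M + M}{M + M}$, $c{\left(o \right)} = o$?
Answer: $\frac{1}{601} \approx 0.0016639$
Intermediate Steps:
$t = \frac{207}{4}$ ($t = \frac{3 \left(139 - 70\right)}{4} = \frac{3}{4} \cdot 69 = \frac{207}{4} \approx 51.75$)
$a{\left(M \right)} = 1$ ($a{\left(M \right)} = \frac{2 M}{2 M} = 2 M \frac{1}{2 M} = 1$)
$\frac{1}{c{\left(600 \right)} + a{\left(t \right)}} = \frac{1}{600 + 1} = \frac{1}{601}$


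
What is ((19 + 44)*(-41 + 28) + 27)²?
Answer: 627264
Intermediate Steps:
((19 + 44)*(-41 + 28) + 27)² = (63*(-13) + 27)² = (-819 + 27)² = (-792)² = 627264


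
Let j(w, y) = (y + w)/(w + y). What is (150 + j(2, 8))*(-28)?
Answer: -4228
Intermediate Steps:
j(w, y) = 1 (j(w, y) = (w + y)/(w + y) = 1)
(150 + j(2, 8))*(-28) = (150 + 1)*(-28) = 151*(-28) = -4228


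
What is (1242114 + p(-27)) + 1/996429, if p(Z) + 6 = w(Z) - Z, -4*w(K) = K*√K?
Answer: 1237699335916/996429 + 81*I*√3/4 ≈ 1.2421e+6 + 35.074*I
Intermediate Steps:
w(K) = -K^(3/2)/4 (w(K) = -K*√K/4 = -K^(3/2)/4)
p(Z) = -6 - Z - Z^(3/2)/4 (p(Z) = -6 + (-Z^(3/2)/4 - Z) = -6 + (-Z - Z^(3/2)/4) = -6 - Z - Z^(3/2)/4)
(1242114 + p(-27)) + 1/996429 = (1242114 + (-6 - 1*(-27) - (-81)*I*√3/4)) + 1/996429 = (1242114 + (-6 + 27 - (-81)*I*√3/4)) + 1/996429 = (1242114 + (-6 + 27 + 81*I*√3/4)) + 1/996429 = (1242114 + (21 + 81*I*√3/4)) + 1/996429 = (1242135 + 81*I*√3/4) + 1/996429 = 1237699335916/996429 + 81*I*√3/4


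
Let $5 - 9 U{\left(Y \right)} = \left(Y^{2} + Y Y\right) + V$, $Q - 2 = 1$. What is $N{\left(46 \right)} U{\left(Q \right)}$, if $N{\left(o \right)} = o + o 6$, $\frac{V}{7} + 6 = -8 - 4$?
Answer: $\frac{36386}{9} \approx 4042.9$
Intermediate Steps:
$Q = 3$ ($Q = 2 + 1 = 3$)
$V = -126$ ($V = -42 + 7 \left(-8 - 4\right) = -42 + 7 \left(-12\right) = -42 - 84 = -126$)
$U{\left(Y \right)} = \frac{131}{9} - \frac{2 Y^{2}}{9}$ ($U{\left(Y \right)} = \frac{5}{9} - \frac{\left(Y^{2} + Y Y\right) - 126}{9} = \frac{5}{9} - \frac{\left(Y^{2} + Y^{2}\right) - 126}{9} = \frac{5}{9} - \frac{2 Y^{2} - 126}{9} = \frac{5}{9} - \frac{-126 + 2 Y^{2}}{9} = \frac{5}{9} - \left(-14 + \frac{2 Y^{2}}{9}\right) = \frac{131}{9} - \frac{2 Y^{2}}{9}$)
$N{\left(o \right)} = 7 o$ ($N{\left(o \right)} = o + 6 o = 7 o$)
$N{\left(46 \right)} U{\left(Q \right)} = 7 \cdot 46 \left(\frac{131}{9} - \frac{2 \cdot 3^{2}}{9}\right) = 322 \left(\frac{131}{9} - 2\right) = 322 \cdot \frac{113}{9} = \frac{36386}{9}$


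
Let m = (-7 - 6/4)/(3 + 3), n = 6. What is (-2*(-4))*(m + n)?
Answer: 110/3 ≈ 36.667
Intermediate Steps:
m = -17/12 (m = (-7 - 6*¼)/6 = (-7 - 3/2)*(⅙) = -17/2*⅙ = -17/12 ≈ -1.4167)
(-2*(-4))*(m + n) = (-2*(-4))*(-17/12 + 6) = 8*(55/12) = 110/3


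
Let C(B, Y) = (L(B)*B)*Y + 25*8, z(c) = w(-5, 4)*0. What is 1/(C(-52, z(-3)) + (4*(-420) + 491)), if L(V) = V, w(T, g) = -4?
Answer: -1/989 ≈ -0.0010111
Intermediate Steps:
z(c) = 0 (z(c) = -4*0 = 0)
C(B, Y) = 200 + Y*B² (C(B, Y) = (B*B)*Y + 25*8 = B²*Y + 200 = Y*B² + 200 = 200 + Y*B²)
1/(C(-52, z(-3)) + (4*(-420) + 491)) = 1/((200 + 0*(-52)²) + (4*(-420) + 491)) = 1/((200 + 0*2704) + (-1680 + 491)) = 1/((200 + 0) - 1189) = 1/(200 - 1189) = 1/(-989) = -1/989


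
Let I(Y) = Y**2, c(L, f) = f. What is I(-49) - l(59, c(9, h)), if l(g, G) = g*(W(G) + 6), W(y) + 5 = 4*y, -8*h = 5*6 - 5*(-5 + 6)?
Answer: 6159/2 ≈ 3079.5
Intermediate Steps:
h = -25/8 (h = -(5*6 - 5*(-5 + 6))/8 = -(30 - 5*1)/8 = -(30 - 5)/8 = -1/8*25 = -25/8 ≈ -3.1250)
W(y) = -5 + 4*y
l(g, G) = g*(1 + 4*G) (l(g, G) = g*((-5 + 4*G) + 6) = g*(1 + 4*G))
I(-49) - l(59, c(9, h)) = (-49)**2 - 59*(1 + 4*(-25/8)) = 2401 - 59*(1 - 25/2) = 2401 - 59*(-23)/2 = 2401 - 1*(-1357/2) = 2401 + 1357/2 = 6159/2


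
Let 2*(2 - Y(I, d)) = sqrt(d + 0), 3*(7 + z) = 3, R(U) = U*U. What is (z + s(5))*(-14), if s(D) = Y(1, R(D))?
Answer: 91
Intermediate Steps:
R(U) = U**2
z = -6 (z = -7 + (1/3)*3 = -7 + 1 = -6)
Y(I, d) = 2 - sqrt(d)/2 (Y(I, d) = 2 - sqrt(d + 0)/2 = 2 - sqrt(d)/2)
s(D) = 2 - sqrt(D**2)/2
(z + s(5))*(-14) = (-6 + (2 - sqrt(5**2)/2))*(-14) = (-6 + (2 - sqrt(25)/2))*(-14) = (-6 + (2 - 1/2*5))*(-14) = (-6 + (2 - 5/2))*(-14) = (-6 - 1/2)*(-14) = -13/2*(-14) = 91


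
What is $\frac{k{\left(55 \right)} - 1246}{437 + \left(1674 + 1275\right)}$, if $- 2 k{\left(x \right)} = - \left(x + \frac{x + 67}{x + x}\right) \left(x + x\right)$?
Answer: $\frac{920}{1693} \approx 0.54341$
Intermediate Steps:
$k{\left(x \right)} = x \left(x + \frac{67 + x}{2 x}\right)$ ($k{\left(x \right)} = - \frac{\left(-1\right) \left(x + \frac{x + 67}{x + x}\right) \left(x + x\right)}{2} = - \frac{\left(-1\right) \left(x + \frac{67 + x}{2 x}\right) 2 x}{2} = - \frac{\left(-1\right) 2 x \left(x + \frac{67 + x}{2 x}\right)}{2} = - \frac{\left(-2\right) x \left(x + \frac{67 + x}{2 x}\right)}{2} = x \left(x + \frac{67 + x}{2 x}\right)$)
$\frac{k{\left(55 \right)} - 1246}{437 + \left(1674 + 1275\right)} = \frac{\left(\frac{67}{2} + 55^{2} + \frac{1}{2} \cdot 55\right) - 1246}{437 + \left(1674 + 1275\right)} = \frac{\left(\frac{67}{2} + 3025 + \frac{55}{2}\right) - 1246}{437 + 2949} = \frac{3086 - 1246}{3386} = 1840 \cdot \frac{1}{3386} = \frac{920}{1693}$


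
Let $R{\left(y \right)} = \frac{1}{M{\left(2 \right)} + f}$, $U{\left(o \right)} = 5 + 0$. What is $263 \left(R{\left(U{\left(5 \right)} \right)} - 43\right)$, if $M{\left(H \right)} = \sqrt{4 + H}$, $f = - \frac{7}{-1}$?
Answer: $- \frac{484446}{43} - \frac{263 \sqrt{6}}{43} \approx -11281.0$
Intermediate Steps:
$U{\left(o \right)} = 5$
$f = 7$ ($f = \left(-7\right) \left(-1\right) = 7$)
$R{\left(y \right)} = \frac{1}{7 + \sqrt{6}}$ ($R{\left(y \right)} = \frac{1}{\sqrt{4 + 2} + 7} = \frac{1}{\sqrt{6} + 7} = \frac{1}{7 + \sqrt{6}}$)
$263 \left(R{\left(U{\left(5 \right)} \right)} - 43\right) = 263 \left(\left(\frac{7}{43} - \frac{\sqrt{6}}{43}\right) - 43\right) = 263 \left(- \frac{1842}{43} - \frac{\sqrt{6}}{43}\right) = - \frac{484446}{43} - \frac{263 \sqrt{6}}{43}$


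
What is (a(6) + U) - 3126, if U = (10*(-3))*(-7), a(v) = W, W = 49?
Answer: -2867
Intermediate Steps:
a(v) = 49
U = 210 (U = -30*(-7) = 210)
(a(6) + U) - 3126 = (49 + 210) - 3126 = 259 - 3126 = -2867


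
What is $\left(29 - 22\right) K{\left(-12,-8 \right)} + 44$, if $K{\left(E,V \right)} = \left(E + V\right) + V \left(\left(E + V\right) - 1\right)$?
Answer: $1080$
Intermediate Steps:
$K{\left(E,V \right)} = E + V + V \left(-1 + E + V\right)$ ($K{\left(E,V \right)} = \left(E + V\right) + V \left(-1 + E + V\right) = E + V + V \left(-1 + E + V\right)$)
$\left(29 - 22\right) K{\left(-12,-8 \right)} + 44 = \left(29 - 22\right) \left(-12 + \left(-8\right)^{2} - -96\right) + 44 = \left(29 + \left(-35 + 13\right)\right) \left(-12 + 64 + 96\right) + 44 = \left(29 - 22\right) 148 + 44 = 7 \cdot 148 + 44 = 1036 + 44 = 1080$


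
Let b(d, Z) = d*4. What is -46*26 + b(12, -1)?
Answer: -1148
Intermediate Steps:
b(d, Z) = 4*d
-46*26 + b(12, -1) = -46*26 + 4*12 = -1196 + 48 = -1148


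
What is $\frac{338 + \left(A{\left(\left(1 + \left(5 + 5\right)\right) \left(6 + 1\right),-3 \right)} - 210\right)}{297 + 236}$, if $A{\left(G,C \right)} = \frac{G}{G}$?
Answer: $\frac{129}{533} \approx 0.24203$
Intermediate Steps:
$A{\left(G,C \right)} = 1$
$\frac{338 + \left(A{\left(\left(1 + \left(5 + 5\right)\right) \left(6 + 1\right),-3 \right)} - 210\right)}{297 + 236} = \frac{338 + \left(1 - 210\right)}{297 + 236} = \frac{338 - 209}{533} = 129 \cdot \frac{1}{533} = \frac{129}{533}$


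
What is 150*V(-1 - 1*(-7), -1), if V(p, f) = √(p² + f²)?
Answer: 150*√37 ≈ 912.41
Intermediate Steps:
V(p, f) = √(f² + p²)
150*V(-1 - 1*(-7), -1) = 150*√((-1)² + (-1 - 1*(-7))²) = 150*√(1 + (-1 + 7)²) = 150*√(1 + 6²) = 150*√(1 + 36) = 150*√37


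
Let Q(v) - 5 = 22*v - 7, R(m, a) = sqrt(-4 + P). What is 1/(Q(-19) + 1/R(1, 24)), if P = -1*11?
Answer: -6300/2646001 + I*sqrt(15)/2646001 ≈ -0.002381 + 1.4637e-6*I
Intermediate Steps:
P = -11
R(m, a) = I*sqrt(15) (R(m, a) = sqrt(-4 - 11) = sqrt(-15) = I*sqrt(15))
Q(v) = -2 + 22*v (Q(v) = 5 + (22*v - 7) = 5 + (-7 + 22*v) = -2 + 22*v)
1/(Q(-19) + 1/R(1, 24)) = 1/((-2 + 22*(-19)) + 1/(I*sqrt(15))) = 1/((-2 - 418) - I*sqrt(15)/15) = 1/(-420 - I*sqrt(15)/15)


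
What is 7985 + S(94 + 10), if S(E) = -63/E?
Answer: 830377/104 ≈ 7984.4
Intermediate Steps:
7985 + S(94 + 10) = 7985 - 63/(94 + 10) = 7985 - 63/104 = 830377/104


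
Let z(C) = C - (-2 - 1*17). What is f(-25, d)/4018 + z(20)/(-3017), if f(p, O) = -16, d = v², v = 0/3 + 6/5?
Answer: -14641/865879 ≈ -0.016909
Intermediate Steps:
v = 6/5 (v = 0*(⅓) + 6*(⅕) = 0 + 6/5 = 6/5 ≈ 1.2000)
z(C) = 19 + C (z(C) = C - (-2 - 17) = C - 1*(-19) = C + 19 = 19 + C)
d = 36/25 (d = (6/5)² = 36/25 ≈ 1.4400)
f(-25, d)/4018 + z(20)/(-3017) = -16/4018 + (19 + 20)/(-3017) = -16*1/4018 + 39*(-1/3017) = -8/2009 - 39/3017 = -14641/865879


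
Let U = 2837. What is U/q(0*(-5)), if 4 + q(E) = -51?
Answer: -2837/55 ≈ -51.582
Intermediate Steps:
q(E) = -55 (q(E) = -4 - 51 = -55)
U/q(0*(-5)) = 2837/(-55) = 2837*(-1/55) = -2837/55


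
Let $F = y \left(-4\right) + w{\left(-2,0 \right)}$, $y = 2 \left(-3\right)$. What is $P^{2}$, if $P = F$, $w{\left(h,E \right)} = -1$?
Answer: $529$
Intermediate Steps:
$y = -6$
$F = 23$ ($F = \left(-6\right) \left(-4\right) - 1 = 24 - 1 = 23$)
$P = 23$
$P^{2} = 23^{2} = 529$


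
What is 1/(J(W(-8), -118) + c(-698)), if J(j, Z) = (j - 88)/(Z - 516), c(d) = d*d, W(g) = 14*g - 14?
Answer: 317/154443775 ≈ 2.0525e-6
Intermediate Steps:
W(g) = -14 + 14*g
c(d) = d²
J(j, Z) = (-88 + j)/(-516 + Z)
1/(J(W(-8), -118) + c(-698)) = 1/((-88 + (-14 + 14*(-8)))/(-516 - 118) + (-698)²) = 1/((-88 + (-14 - 112))/(-634) + 487204) = 1/(-(-88 - 126)/634 + 487204) = 1/(-1/634*(-214) + 487204) = 1/(107/317 + 487204) = 1/(154443775/317) = 317/154443775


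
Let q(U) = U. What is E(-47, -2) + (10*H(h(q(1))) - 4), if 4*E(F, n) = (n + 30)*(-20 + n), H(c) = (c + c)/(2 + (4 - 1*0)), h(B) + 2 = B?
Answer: -484/3 ≈ -161.33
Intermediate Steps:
h(B) = -2 + B
H(c) = c/3 (H(c) = (2*c)/(2 + (4 + 0)) = (2*c)/(2 + 4) = (2*c)/6 = (2*c)*(⅙) = c/3)
E(F, n) = (-20 + n)*(30 + n)/4 (E(F, n) = ((n + 30)*(-20 + n))/4 = ((30 + n)*(-20 + n))/4 = ((-20 + n)*(30 + n))/4 = (-20 + n)*(30 + n)/4)
E(-47, -2) + (10*H(h(q(1))) - 4) = (-150 + (¼)*(-2)² + (5/2)*(-2)) + (10*((-2 + 1)/3) - 4) = (-150 + (¼)*4 - 5) + (10*((⅓)*(-1)) - 4) = (-150 + 1 - 5) + (10*(-⅓) - 4) = -154 + (-10/3 - 4) = -154 - 22/3 = -484/3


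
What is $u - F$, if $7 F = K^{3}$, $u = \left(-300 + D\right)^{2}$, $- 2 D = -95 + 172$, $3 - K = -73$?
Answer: $\frac{1452399}{28} \approx 51871.0$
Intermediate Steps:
$K = 76$ ($K = 3 - -73 = 3 + 73 = 76$)
$D = - \frac{77}{2}$ ($D = - \frac{-95 + 172}{2} = \left(- \frac{1}{2}\right) 77 = - \frac{77}{2} \approx -38.5$)
$u = \frac{458329}{4}$ ($u = \left(-300 - \frac{77}{2}\right)^{2} = \left(- \frac{677}{2}\right)^{2} = \frac{458329}{4} \approx 1.1458 \cdot 10^{5}$)
$F = \frac{438976}{7}$ ($F = \frac{76^{3}}{7} = \frac{1}{7} \cdot 438976 = \frac{438976}{7} \approx 62711.0$)
$u - F = \frac{458329}{4} - \frac{438976}{7} = \frac{1452399}{28}$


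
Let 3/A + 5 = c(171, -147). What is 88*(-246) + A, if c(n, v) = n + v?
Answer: -411309/19 ≈ -21648.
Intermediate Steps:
A = 3/19 (A = 3/(-5 + (171 - 147)) = 3/(-5 + 24) = 3/19 ≈ 0.15789)
88*(-246) + A = 88*(-246) + 3/19 = -21648 + 3/19 = -411309/19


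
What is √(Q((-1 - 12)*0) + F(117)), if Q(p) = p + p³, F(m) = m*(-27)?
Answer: 9*I*√39 ≈ 56.205*I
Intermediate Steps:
F(m) = -27*m
√(Q((-1 - 12)*0) + F(117)) = √(((-1 - 12)*0 + ((-1 - 12)*0)³) - 27*117) = √((-13*0 + (-13*0)³) - 3159) = √((0 + 0³) - 3159) = √((0 + 0) - 3159) = √(0 - 3159) = √(-3159) = 9*I*√39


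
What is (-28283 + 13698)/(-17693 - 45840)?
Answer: 14585/63533 ≈ 0.22957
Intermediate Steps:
(-28283 + 13698)/(-17693 - 45840) = -14585/(-63533) = -14585*(-1/63533) = 14585/63533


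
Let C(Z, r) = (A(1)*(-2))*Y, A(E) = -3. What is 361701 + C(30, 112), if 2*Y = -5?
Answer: 361686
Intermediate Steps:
Y = -5/2 (Y = (½)*(-5) = -5/2 ≈ -2.5000)
C(Z, r) = -15 (C(Z, r) = -3*(-2)*(-5/2) = 6*(-5/2) = -15)
361701 + C(30, 112) = 361701 - 15 = 361686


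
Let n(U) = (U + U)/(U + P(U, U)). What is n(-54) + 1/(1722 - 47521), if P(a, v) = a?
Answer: 45798/45799 ≈ 0.99998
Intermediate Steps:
n(U) = 1 (n(U) = (U + U)/(U + U) = (2*U)/((2*U)) = (2*U)*(1/(2*U)) = 1)
n(-54) + 1/(1722 - 47521) = 1 + 1/(1722 - 47521) = 1 + 1/(-45799) = 1 - 1/45799 = 45798/45799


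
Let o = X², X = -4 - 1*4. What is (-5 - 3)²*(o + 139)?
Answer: 12992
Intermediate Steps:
X = -8 (X = -4 - 4 = -8)
o = 64 (o = (-8)² = 64)
(-5 - 3)²*(o + 139) = (-5 - 3)²*(64 + 139) = (-8)²*203 = 64*203 = 12992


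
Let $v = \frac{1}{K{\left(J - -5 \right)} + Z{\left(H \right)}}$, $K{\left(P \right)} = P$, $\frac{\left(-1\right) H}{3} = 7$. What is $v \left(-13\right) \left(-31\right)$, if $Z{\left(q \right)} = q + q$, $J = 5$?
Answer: $- \frac{403}{32} \approx -12.594$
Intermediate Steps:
$H = -21$ ($H = \left(-3\right) 7 = -21$)
$Z{\left(q \right)} = 2 q$
$v = - \frac{1}{32}$ ($v = \frac{1}{\left(5 - -5\right) + 2 \left(-21\right)} = \frac{1}{\left(5 + 5\right) - 42} = \frac{1}{10 - 42} = \frac{1}{-32} = - \frac{1}{32} \approx -0.03125$)
$v \left(-13\right) \left(-31\right) = \left(- \frac{1}{32}\right) \left(-13\right) \left(-31\right) = \frac{13}{32} \left(-31\right) = - \frac{403}{32}$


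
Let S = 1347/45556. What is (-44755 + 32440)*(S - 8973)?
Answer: 5034035073915/45556 ≈ 1.1050e+8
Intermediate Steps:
S = 1347/45556 (S = 1347*(1/45556) = 1347/45556 ≈ 0.029568)
(-44755 + 32440)*(S - 8973) = (-44755 + 32440)*(1347/45556 - 8973) = -12315*(-408772641/45556) = 5034035073915/45556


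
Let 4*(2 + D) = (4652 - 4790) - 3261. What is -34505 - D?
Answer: -134613/4 ≈ -33653.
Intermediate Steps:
D = -3407/4 (D = -2 + ((4652 - 4790) - 3261)/4 = -2 + (-138 - 3261)/4 = -2 + (1/4)*(-3399) = -2 - 3399/4 = -3407/4 ≈ -851.75)
-34505 - D = -34505 - 1*(-3407/4) = -34505 + 3407/4 = -134613/4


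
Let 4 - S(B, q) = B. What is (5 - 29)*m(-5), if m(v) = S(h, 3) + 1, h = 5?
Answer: 0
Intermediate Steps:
S(B, q) = 4 - B
m(v) = 0 (m(v) = (4 - 1*5) + 1 = (4 - 5) + 1 = -1 + 1 = 0)
(5 - 29)*m(-5) = (5 - 29)*0 = -24*0 = 0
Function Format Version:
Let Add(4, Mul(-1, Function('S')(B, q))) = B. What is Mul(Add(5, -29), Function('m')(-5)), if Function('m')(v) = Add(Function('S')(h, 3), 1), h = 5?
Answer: 0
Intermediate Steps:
Function('S')(B, q) = Add(4, Mul(-1, B))
Function('m')(v) = 0 (Function('m')(v) = Add(Add(4, Mul(-1, 5)), 1) = Add(Add(4, -5), 1) = Add(-1, 1) = 0)
Mul(Add(5, -29), Function('m')(-5)) = Mul(Add(5, -29), 0) = Mul(-24, 0) = 0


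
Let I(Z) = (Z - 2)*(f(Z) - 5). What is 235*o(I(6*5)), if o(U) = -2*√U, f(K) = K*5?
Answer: -940*√1015 ≈ -29948.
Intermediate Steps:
f(K) = 5*K
I(Z) = (-5 + 5*Z)*(-2 + Z) (I(Z) = (Z - 2)*(5*Z - 5) = (-2 + Z)*(-5 + 5*Z) = (-5 + 5*Z)*(-2 + Z))
235*o(I(6*5)) = 235*(-2*√(10 - 90*5 + 5*(6*5)²)) = 235*(-2*√(10 - 15*30 + 5*30²)) = 235*(-2*√(10 - 450 + 5*900)) = 235*(-2*√(10 - 450 + 4500)) = 235*(-4*√1015) = -940*√1015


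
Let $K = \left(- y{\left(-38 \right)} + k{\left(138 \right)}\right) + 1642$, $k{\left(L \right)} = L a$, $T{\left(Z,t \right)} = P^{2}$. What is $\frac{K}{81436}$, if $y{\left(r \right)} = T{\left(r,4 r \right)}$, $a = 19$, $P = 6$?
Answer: $\frac{1057}{20359} \approx 0.051918$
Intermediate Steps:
$T{\left(Z,t \right)} = 36$ ($T{\left(Z,t \right)} = 6^{2} = 36$)
$k{\left(L \right)} = 19 L$ ($k{\left(L \right)} = L 19 = 19 L$)
$y{\left(r \right)} = 36$
$K = 4228$ ($K = \left(\left(-1\right) 36 + 19 \cdot 138\right) + 1642 = \left(-36 + 2622\right) + 1642 = 2586 + 1642 = 4228$)
$\frac{K}{81436} = \frac{4228}{81436} = 4228 \cdot \frac{1}{81436} = \frac{1057}{20359}$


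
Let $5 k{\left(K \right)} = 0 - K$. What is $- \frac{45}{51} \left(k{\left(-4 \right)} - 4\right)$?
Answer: $\frac{48}{17} \approx 2.8235$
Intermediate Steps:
$k{\left(K \right)} = - \frac{K}{5}$ ($k{\left(K \right)} = \frac{0 - K}{5} = \frac{\left(-1\right) K}{5} = - \frac{K}{5}$)
$- \frac{45}{51} \left(k{\left(-4 \right)} - 4\right) = - \frac{45}{51} \left(\left(- \frac{1}{5}\right) \left(-4\right) - 4\right) = \left(-45\right) \frac{1}{51} \left(\frac{4}{5} - 4\right) = \left(- \frac{15}{17}\right) \left(- \frac{16}{5}\right) = \frac{48}{17}$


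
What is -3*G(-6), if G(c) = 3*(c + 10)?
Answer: -36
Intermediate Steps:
G(c) = 30 + 3*c (G(c) = 3*(10 + c) = 30 + 3*c)
-3*G(-6) = -3*(30 + 3*(-6)) = -3*(30 - 18) = -3*12 = -36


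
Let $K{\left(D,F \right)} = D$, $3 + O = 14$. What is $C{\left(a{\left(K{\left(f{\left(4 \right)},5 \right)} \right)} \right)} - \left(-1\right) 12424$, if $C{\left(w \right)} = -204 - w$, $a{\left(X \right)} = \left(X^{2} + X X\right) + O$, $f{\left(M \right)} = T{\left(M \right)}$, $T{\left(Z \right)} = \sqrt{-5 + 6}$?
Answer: $12207$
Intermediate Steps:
$T{\left(Z \right)} = 1$ ($T{\left(Z \right)} = \sqrt{1} = 1$)
$f{\left(M \right)} = 1$
$O = 11$ ($O = -3 + 14 = 11$)
$a{\left(X \right)} = 11 + 2 X^{2}$ ($a{\left(X \right)} = \left(X^{2} + X X\right) + 11 = \left(X^{2} + X^{2}\right) + 11 = 2 X^{2} + 11 = 11 + 2 X^{2}$)
$C{\left(a{\left(K{\left(f{\left(4 \right)},5 \right)} \right)} \right)} - \left(-1\right) 12424 = \left(-204 - \left(11 + 2 \cdot 1^{2}\right)\right) - \left(-1\right) 12424 = \left(-204 - \left(11 + 2 \cdot 1\right)\right) - -12424 = \left(-204 - \left(11 + 2\right)\right) + 12424 = \left(-204 - 13\right) + 12424 = -217 + 12424 = 12207$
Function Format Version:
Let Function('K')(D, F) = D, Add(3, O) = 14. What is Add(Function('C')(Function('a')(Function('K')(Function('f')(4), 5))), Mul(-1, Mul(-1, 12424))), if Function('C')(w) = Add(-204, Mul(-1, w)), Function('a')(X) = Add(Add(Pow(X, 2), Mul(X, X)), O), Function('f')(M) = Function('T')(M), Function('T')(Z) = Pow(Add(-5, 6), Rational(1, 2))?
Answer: 12207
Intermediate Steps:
Function('T')(Z) = 1 (Function('T')(Z) = Pow(1, Rational(1, 2)) = 1)
Function('f')(M) = 1
O = 11 (O = Add(-3, 14) = 11)
Function('a')(X) = Add(11, Mul(2, Pow(X, 2))) (Function('a')(X) = Add(Add(Pow(X, 2), Mul(X, X)), 11) = Add(Add(Pow(X, 2), Pow(X, 2)), 11) = Add(Mul(2, Pow(X, 2)), 11) = Add(11, Mul(2, Pow(X, 2))))
Add(Function('C')(Function('a')(Function('K')(Function('f')(4), 5))), Mul(-1, Mul(-1, 12424))) = Add(Add(-204, Mul(-1, Add(11, Mul(2, Pow(1, 2))))), Mul(-1, Mul(-1, 12424))) = Add(Add(-204, Mul(-1, Add(11, Mul(2, 1)))), Mul(-1, -12424)) = Add(Add(-204, Mul(-1, Add(11, 2))), 12424) = Add(Add(-204, Mul(-1, 13)), 12424) = Add(Add(-204, -13), 12424) = Add(-217, 12424) = 12207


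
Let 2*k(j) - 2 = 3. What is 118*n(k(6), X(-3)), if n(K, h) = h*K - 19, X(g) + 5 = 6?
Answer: -1947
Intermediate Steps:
k(j) = 5/2 (k(j) = 1 + (½)*3 = 1 + 3/2 = 5/2)
X(g) = 1 (X(g) = -5 + 6 = 1)
n(K, h) = -19 + K*h (n(K, h) = K*h - 19 = -19 + K*h)
118*n(k(6), X(-3)) = 118*(-19 + (5/2)*1) = 118*(-19 + 5/2) = 118*(-33/2) = -1947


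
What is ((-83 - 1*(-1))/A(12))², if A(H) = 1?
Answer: 6724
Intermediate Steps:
((-83 - 1*(-1))/A(12))² = ((-83 - 1*(-1))/1)² = ((-83 + 1)*1)² = (-82*1)² = (-82)² = 6724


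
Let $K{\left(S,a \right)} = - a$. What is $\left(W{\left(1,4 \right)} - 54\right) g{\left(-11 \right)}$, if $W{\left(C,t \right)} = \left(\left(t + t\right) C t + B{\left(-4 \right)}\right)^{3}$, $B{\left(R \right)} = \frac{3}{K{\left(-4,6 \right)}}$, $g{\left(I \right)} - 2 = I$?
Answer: $- \frac{2246535}{8} \approx -2.8082 \cdot 10^{5}$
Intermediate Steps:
$g{\left(I \right)} = 2 + I$
$B{\left(R \right)} = - \frac{1}{2}$ ($B{\left(R \right)} = \frac{3}{\left(-1\right) 6} = \frac{3}{-6} = 3 \left(- \frac{1}{6}\right) = - \frac{1}{2}$)
$W{\left(C,t \right)} = \left(- \frac{1}{2} + 2 C t^{2}\right)^{3}$ ($W{\left(C,t \right)} = \left(\left(t + t\right) C t - \frac{1}{2}\right)^{3} = \left(2 t C t - \frac{1}{2}\right)^{3} = \left(2 C t t - \frac{1}{2}\right)^{3} = \left(2 C t^{2} - \frac{1}{2}\right)^{3} = \left(- \frac{1}{2} + 2 C t^{2}\right)^{3}$)
$\left(W{\left(1,4 \right)} - 54\right) g{\left(-11 \right)} = \left(\frac{\left(-1 + 4 \cdot 1 \cdot 4^{2}\right)^{3}}{8} - 54\right) \left(2 - 11\right) = \left(\frac{\left(-1 + 4 \cdot 1 \cdot 16\right)^{3}}{8} - 54\right) \left(-9\right) = \left(\frac{\left(-1 + 64\right)^{3}}{8} - 54\right) \left(-9\right) = \left(\frac{63^{3}}{8} - 54\right) \left(-9\right) = \left(\frac{1}{8} \cdot 250047 - 54\right) \left(-9\right) = \left(\frac{250047}{8} - 54\right) \left(-9\right) = \frac{249615}{8} \left(-9\right) = - \frac{2246535}{8}$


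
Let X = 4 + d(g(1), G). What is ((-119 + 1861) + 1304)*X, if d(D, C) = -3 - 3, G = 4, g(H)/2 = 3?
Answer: -6092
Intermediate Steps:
g(H) = 6 (g(H) = 2*3 = 6)
d(D, C) = -6
X = -2 (X = 4 - 6 = -2)
((-119 + 1861) + 1304)*X = ((-119 + 1861) + 1304)*(-2) = (1742 + 1304)*(-2) = 3046*(-2) = -6092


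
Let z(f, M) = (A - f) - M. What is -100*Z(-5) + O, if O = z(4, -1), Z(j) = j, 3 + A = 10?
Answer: 504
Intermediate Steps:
A = 7 (A = -3 + 10 = 7)
z(f, M) = 7 - M - f (z(f, M) = (7 - f) - M = 7 - M - f)
O = 4 (O = 7 - 1*(-1) - 1*4 = 7 + 1 - 4 = 4)
-100*Z(-5) + O = -100*(-5) + 4 = 500 + 4 = 504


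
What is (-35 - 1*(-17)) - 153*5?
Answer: -783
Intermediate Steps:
(-35 - 1*(-17)) - 153*5 = (-35 + 17) - 765 = -18 - 765 = -783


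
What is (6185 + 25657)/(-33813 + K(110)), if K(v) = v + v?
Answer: -31842/33593 ≈ -0.94788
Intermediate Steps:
K(v) = 2*v
(6185 + 25657)/(-33813 + K(110)) = (6185 + 25657)/(-33813 + 2*110) = 31842/(-33813 + 220) = 31842/(-33593) = 31842*(-1/33593) = -31842/33593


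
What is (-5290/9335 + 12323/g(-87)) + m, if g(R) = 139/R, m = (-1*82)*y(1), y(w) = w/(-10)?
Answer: -9998158112/1297565 ≈ -7705.3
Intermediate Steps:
y(w) = -w/10 (y(w) = w*(-1/10) = -w/10)
m = 41/5 (m = (-1*82)*(-1/10*1) = -82*(-1/10) = 41/5 ≈ 8.2000)
(-5290/9335 + 12323/g(-87)) + m = (-5290/9335 + 12323/((139/(-87)))) + 41/5 = (-5290*1/9335 + 12323/((139*(-1/87)))) + 41/5 = (-1058/1867 + 12323/(-139/87)) + 41/5 = (-1058/1867 + 12323*(-87/139)) + 41/5 = (-1058/1867 - 1072101/139) + 41/5 = -2001759629/259513 + 41/5 = -9998158112/1297565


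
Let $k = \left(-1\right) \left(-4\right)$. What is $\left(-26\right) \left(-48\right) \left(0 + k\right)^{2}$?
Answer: $19968$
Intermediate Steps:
$k = 4$
$\left(-26\right) \left(-48\right) \left(0 + k\right)^{2} = \left(-26\right) \left(-48\right) \left(0 + 4\right)^{2} = 1248 \cdot 4^{2} = 1248 \cdot 16 = 19968$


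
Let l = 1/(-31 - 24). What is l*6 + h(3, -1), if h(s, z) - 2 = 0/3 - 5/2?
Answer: -67/110 ≈ -0.60909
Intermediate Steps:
l = -1/55 (l = 1/(-55) = -1/55 ≈ -0.018182)
h(s, z) = -½ (h(s, z) = 2 + (0/3 - 5/2) = 2 + (0*(⅓) - 5*½) = 2 + (0 - 5/2) = 2 - 5/2 = -½)
l*6 + h(3, -1) = -1/55*6 - ½ = -6/55 - ½ = -67/110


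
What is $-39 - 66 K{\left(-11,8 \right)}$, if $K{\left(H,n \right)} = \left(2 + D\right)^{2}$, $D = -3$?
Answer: $-105$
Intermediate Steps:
$K{\left(H,n \right)} = 1$ ($K{\left(H,n \right)} = \left(2 - 3\right)^{2} = \left(-1\right)^{2} = 1$)
$-39 - 66 K{\left(-11,8 \right)} = -39 - 66 = -105$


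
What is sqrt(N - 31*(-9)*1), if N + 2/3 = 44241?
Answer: sqrt(400674)/3 ≈ 211.00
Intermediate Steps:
N = 132721/3 (N = -2/3 + 44241 = 132721/3 ≈ 44240.)
sqrt(N - 31*(-9)*1) = sqrt(132721/3 - 31*(-9)*1) = sqrt(132721/3 + 279*1) = sqrt(132721/3 + 279) = sqrt(133558/3) = sqrt(400674)/3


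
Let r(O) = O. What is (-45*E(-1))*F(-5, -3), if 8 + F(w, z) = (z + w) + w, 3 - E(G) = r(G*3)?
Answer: 5670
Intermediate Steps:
E(G) = 3 - 3*G (E(G) = 3 - G*3 = 3 - 3*G)
F(w, z) = -8 + z + 2*w (F(w, z) = -8 + ((z + w) + w) = -8 + ((w + z) + w) = -8 + (z + 2*w) = -8 + z + 2*w)
(-45*E(-1))*F(-5, -3) = (-45*(3 - 3*(-1)))*(-8 - 3 + 2*(-5)) = (-45*(3 + 3))*(-8 - 3 - 10) = -45*6*(-21) = -270*(-21) = 5670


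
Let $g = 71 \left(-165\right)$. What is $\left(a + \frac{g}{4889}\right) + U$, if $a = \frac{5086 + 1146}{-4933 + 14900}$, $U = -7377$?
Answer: $- \frac{359557642108}{48728663} \approx -7378.8$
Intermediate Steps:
$g = -11715$
$a = \frac{6232}{9967} \approx 0.62526$
$\left(a + \frac{g}{4889}\right) + U = \left(\frac{6232}{9967} - \frac{11715}{4889}\right) - 7377 = - \frac{86295157}{48728663} - 7377 = - \frac{359557642108}{48728663}$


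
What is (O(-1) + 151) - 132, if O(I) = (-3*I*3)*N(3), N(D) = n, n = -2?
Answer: 1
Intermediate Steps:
N(D) = -2
O(I) = 18*I (O(I) = (-3*I*3)*(-2) = -9*I*(-2) = 18*I)
(O(-1) + 151) - 132 = (18*(-1) + 151) - 132 = (-18 + 151) - 132 = 133 - 132 = 1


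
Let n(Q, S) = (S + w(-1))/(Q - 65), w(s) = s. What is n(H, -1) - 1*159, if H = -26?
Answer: -14467/91 ≈ -158.98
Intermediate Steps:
n(Q, S) = (-1 + S)/(-65 + Q) (n(Q, S) = (S - 1)/(Q - 65) = (-1 + S)/(-65 + Q))
n(H, -1) - 1*159 = (-1 - 1)/(-65 - 26) - 1*159 = -2/(-91) - 159 = -1/91*(-2) - 159 = 2/91 - 159 = -14467/91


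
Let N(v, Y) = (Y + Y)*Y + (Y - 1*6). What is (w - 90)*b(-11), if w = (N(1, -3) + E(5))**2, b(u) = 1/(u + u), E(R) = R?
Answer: -53/11 ≈ -4.8182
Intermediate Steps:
N(v, Y) = -6 + Y + 2*Y**2 (N(v, Y) = (2*Y)*Y + (Y - 6) = 2*Y**2 + (-6 + Y) = -6 + Y + 2*Y**2)
b(u) = 1/(2*u)
w = 196 (w = ((-6 - 3 + 2*(-3)**2) + 5)**2 = ((-6 - 3 + 2*9) + 5)**2 = ((-6 - 3 + 18) + 5)**2 = (9 + 5)**2 = 14**2 = 196)
(w - 90)*b(-11) = (196 - 90)*((1/2)/(-11)) = 106*((1/2)*(-1/11)) = 106*(-1/22) = -53/11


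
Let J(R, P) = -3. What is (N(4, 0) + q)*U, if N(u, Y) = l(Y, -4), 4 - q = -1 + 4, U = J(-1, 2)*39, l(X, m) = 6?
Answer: -819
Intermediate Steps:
U = -117 (U = -3*39 = -117)
q = 1 (q = 4 - (-1 + 4) = 4 - 1*3 = 4 - 3 = 1)
N(u, Y) = 6
(N(4, 0) + q)*U = (6 + 1)*(-117) = 7*(-117) = -819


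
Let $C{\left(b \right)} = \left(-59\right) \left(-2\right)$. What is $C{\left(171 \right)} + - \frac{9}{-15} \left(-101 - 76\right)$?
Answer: $\frac{59}{5} \approx 11.8$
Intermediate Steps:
$C{\left(b \right)} = 118$
$C{\left(171 \right)} + - \frac{9}{-15} \left(-101 - 76\right) = 118 + - \frac{9}{-15} \left(-101 - 76\right) = 118 + \left(-9\right) \left(- \frac{1}{15}\right) \left(-177\right) = 118 + \frac{3}{5} \left(-177\right) = 118 - \frac{531}{5} = \frac{59}{5}$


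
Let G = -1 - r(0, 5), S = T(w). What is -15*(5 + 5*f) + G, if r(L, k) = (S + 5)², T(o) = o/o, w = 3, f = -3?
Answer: 113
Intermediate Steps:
T(o) = 1
S = 1
r(L, k) = 36 (r(L, k) = (1 + 5)² = 6² = 36)
G = -37 (G = -1 - 1*36 = -1 - 36 = -37)
-15*(5 + 5*f) + G = -15*(5 + 5*(-3)) - 37 = -15*(5 - 15) - 37 = -15*(-10) - 37 = 150 - 37 = 113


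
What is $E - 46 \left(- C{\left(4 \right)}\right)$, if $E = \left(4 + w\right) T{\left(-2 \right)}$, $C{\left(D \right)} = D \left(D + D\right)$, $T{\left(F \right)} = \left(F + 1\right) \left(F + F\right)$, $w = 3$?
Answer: $1500$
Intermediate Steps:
$T{\left(F \right)} = 2 F \left(1 + F\right)$ ($T{\left(F \right)} = \left(1 + F\right) 2 F = 2 F \left(1 + F\right)$)
$C{\left(D \right)} = 2 D^{2}$ ($C{\left(D \right)} = D 2 D = 2 D^{2}$)
$E = 28$ ($E = \left(4 + 3\right) 2 \left(-2\right) \left(1 - 2\right) = 7 \cdot 2 \left(-2\right) \left(-1\right) = 7 \cdot 4 = 28$)
$E - 46 \left(- C{\left(4 \right)}\right) = 28 - 46 \left(- 2 \cdot 4^{2}\right) = 28 - 46 \left(- 2 \cdot 16\right) = 28 - 46 \left(\left(-1\right) 32\right) = 28 - -1472 = 28 + 1472 = 1500$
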